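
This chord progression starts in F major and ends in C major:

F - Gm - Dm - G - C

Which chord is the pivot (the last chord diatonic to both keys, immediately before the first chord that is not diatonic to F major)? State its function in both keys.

Chords diatonic to F major: F, Gm, Am, Bb, C, Dm, Edim.
Reading the progression, the first chord not in that set is G, so the modulation leaves F major there.
The chord immediately before G is Dm, which is diatonic to both keys: vi in F major and ii in C major.

Dm — vi in F major, ii in C major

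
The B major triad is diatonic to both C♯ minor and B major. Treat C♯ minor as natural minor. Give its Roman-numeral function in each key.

VII in C♯ minor; I in B major

The scale of C♯ minor (natural minor) is C♯ D♯ E F♯ G♯ A B; B is degree 7, and the triad built there (B-D♯-F♯) is major, so it is VII.
The scale of B major is B C♯ D♯ E F♯ G♯ A♯; B is degree 1, and the triad built there (B-D♯-F♯) is major, so it is I.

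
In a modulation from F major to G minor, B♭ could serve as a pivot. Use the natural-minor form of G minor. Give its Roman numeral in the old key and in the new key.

IV in F major; III in G minor

The scale of F major is F G A B♭ C D E; B♭ is degree 4, and the triad built there (B♭-D-F) is major, so it is IV.
The scale of G minor (natural minor) is G A B♭ C D E♭ F; B♭ is degree 3, and the triad built there (B♭-D-F) is major, so it is III.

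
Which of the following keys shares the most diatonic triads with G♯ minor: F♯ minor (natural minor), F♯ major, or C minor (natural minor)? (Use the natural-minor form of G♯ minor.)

F♯ major

Triads of G♯ minor (natural minor): G♯m (i), A♯dim (ii°), B (III), C♯m (iv), D♯m (v), E (VI), F♯ (VII).
F♯ minor (natural minor) shares 2: C♯m, E.
F♯ major shares 4: G♯m, B, D♯m, F♯.
C minor (natural minor) shares 0: none.
The most common triads (4) are shared with F♯ major.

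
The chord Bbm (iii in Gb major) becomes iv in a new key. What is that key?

The numeral iv denotes a minor triad on scale degree 4. With Bb on degree 4, the tonic of the new key is F.
Degree 4 carries a minor triad in minor keys, so the destination is F minor.
Check: the diatonic triads of F minor (natural minor) are Fm (i), Gdim (ii°), Ab (III), Bbm (iv), Cm (v), Db (VI), Eb (VII) — Bbm is indeed iv.

F minor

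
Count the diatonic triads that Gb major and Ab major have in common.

2

Diatonic triads of Gb major: Gb (I), Abm (ii), Bbm (iii), Cb (IV), Db (V), Ebm (vi), Fdim (vii°).
Diatonic triads of Ab major: Ab (I), Bbm (ii), Cm (iii), Db (IV), Eb (V), Fm (vi), Gdim (vii°).
Matching root and quality in both lists: Bbm, Db.
That gives 2 common triads.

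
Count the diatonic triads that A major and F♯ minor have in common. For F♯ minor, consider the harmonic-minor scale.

Diatonic triads of A major: A (I), Bm (ii), C♯m (iii), D (IV), E (V), F♯m (vi), G♯dim (vii°).
Diatonic triads of F♯ minor (harmonic minor): F♯m (i), G♯dim (ii°), Aaug (III+), Bm (iv), C♯ (V), D (VI), E♯dim (vii°).
Matching root and quality in both lists: Bm, D, F♯m, G♯dim.
That gives 4 common triads.

4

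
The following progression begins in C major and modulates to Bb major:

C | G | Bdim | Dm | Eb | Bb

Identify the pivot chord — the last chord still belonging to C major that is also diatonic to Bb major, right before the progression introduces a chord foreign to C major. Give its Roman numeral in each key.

Chords diatonic to C major: C, Dm, Em, F, G, Am, Bdim.
Reading the progression, the first chord not in that set is Eb, so the modulation leaves C major there.
The chord immediately before Eb is Dm, which is diatonic to both keys: ii in C major and iii in Bb major.

Dm — ii in C major, iii in Bb major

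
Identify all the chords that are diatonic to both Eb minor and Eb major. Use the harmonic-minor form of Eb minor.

Triads in Eb minor (harmonic minor): Eb minor (i), F diminished (ii°), Gb augmented (III+), Ab minor (iv), Bb major (V), Cb major (VI), D diminished (vii°).
Triads in Eb major: Eb major (I), F minor (ii), G minor (iii), Ab major (IV), Bb major (V), C minor (vi), D diminished (vii°).
Shared triads with their functions: Bb major (V in Eb minor, V in Eb major); D diminished (vii° in Eb minor, vii° in Eb major).

Bb, Ddim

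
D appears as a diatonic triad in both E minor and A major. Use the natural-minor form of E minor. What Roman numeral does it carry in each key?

VII in E minor; IV in A major

The scale of E minor (natural minor) is E F# G A B C D; D is degree 7, and the triad built there (D-F#-A) is major, so it is VII.
The scale of A major is A B C# D E F# G#; D is degree 4, and the triad built there (D-F#-A) is major, so it is IV.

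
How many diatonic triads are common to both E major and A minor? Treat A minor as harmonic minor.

1

Diatonic triads of E major: E (I), F#m (ii), G#m (iii), A (IV), B (V), C#m (vi), D#dim (vii°).
Diatonic triads of A minor (harmonic minor): Am (i), Bdim (ii°), Caug (III+), Dm (iv), E (V), F (VI), G#dim (vii°).
Matching root and quality in both lists: E.
That gives 1 common triad.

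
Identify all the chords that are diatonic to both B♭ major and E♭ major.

Triads in B♭ major: B♭ major (I), C minor (ii), D minor (iii), E♭ major (IV), F major (V), G minor (vi), A diminished (vii°).
Triads in E♭ major: E♭ major (I), F minor (ii), G minor (iii), A♭ major (IV), B♭ major (V), C minor (vi), D diminished (vii°).
Shared triads with their functions: B♭ major (I in B♭ major, V in E♭ major); C minor (ii in B♭ major, vi in E♭ major); E♭ major (IV in B♭ major, I in E♭ major); G minor (vi in B♭ major, iii in E♭ major).

B♭, Cm, E♭, Gm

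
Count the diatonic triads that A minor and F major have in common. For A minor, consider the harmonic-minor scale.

3

Diatonic triads of A minor (harmonic minor): A minor (i), B diminished (ii°), C augmented (III+), D minor (iv), E major (V), F major (VI), G# diminished (vii°).
Diatonic triads of F major: F major (I), G minor (ii), A minor (iii), Bb major (IV), C major (V), D minor (vi), E diminished (vii°).
Matching root and quality in both lists: A minor, D minor, F major.
That gives 3 common triads.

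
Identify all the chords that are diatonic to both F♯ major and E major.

Triads in F♯ major: F♯ (I), G♯m (ii), A♯m (iii), B (IV), C♯ (V), D♯m (vi), E♯dim (vii°).
Triads in E major: E (I), F♯m (ii), G♯m (iii), A (IV), B (V), C♯m (vi), D♯dim (vii°).
Shared triads with their functions: G♯m (ii in F♯ major, iii in E major); B (IV in F♯ major, V in E major).

G♯m, B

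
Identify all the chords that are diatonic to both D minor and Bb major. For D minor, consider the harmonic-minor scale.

Triads in D minor (harmonic minor): Dm (i), Edim (ii°), Faug (III+), Gm (iv), A (V), Bb (VI), C#dim (vii°).
Triads in Bb major: Bb (I), Cm (ii), Dm (iii), Eb (IV), F (V), Gm (vi), Adim (vii°).
Shared triads with their functions: Dm (i in D minor, iii in Bb major); Gm (iv in D minor, vi in Bb major); Bb (VI in D minor, I in Bb major).

Dm, Gm, Bb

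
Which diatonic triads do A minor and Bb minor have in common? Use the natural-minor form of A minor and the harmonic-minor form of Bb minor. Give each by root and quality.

F

Triads in A minor (natural minor): Am (i), Bdim (ii°), C (III), Dm (iv), Em (v), F (VI), G (VII).
Triads in Bb minor (harmonic minor): Bbm (i), Cdim (ii°), Dbaug (III+), Ebm (iv), F (V), Gb (VI), Adim (vii°).
Shared triads with their functions: F (VI in A minor, V in Bb minor).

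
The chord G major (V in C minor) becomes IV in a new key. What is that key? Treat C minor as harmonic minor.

The numeral IV denotes a major triad on scale degree 4. With G on degree 4, the tonic of the new key is D.
Degree 4 carries a major triad in major keys, so the destination is D major.
Check: the diatonic triads of D major are D (I), Em (ii), F#m (iii), G (IV), A (V), Bm (vi), C#dim (vii°) — G major is indeed IV.

D major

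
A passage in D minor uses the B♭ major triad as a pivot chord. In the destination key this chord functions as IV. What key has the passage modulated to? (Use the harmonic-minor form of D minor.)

F major

The numeral IV denotes a major triad on scale degree 4. With B♭ on degree 4, the tonic of the new key is F.
Degree 4 carries a major triad in major keys, so the destination is F major.
Check: the diatonic triads of F major are F (I), Gm (ii), Am (iii), B♭ (IV), C (V), Dm (vi), Edim (vii°) — B♭ major is indeed IV.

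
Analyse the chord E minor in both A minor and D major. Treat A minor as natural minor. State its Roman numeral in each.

v in A minor; ii in D major

The scale of A minor (natural minor) is A B C D E F G; E is degree 5, and the triad built there (E-G-B) is minor, so it is v.
The scale of D major is D E F♯ G A B C♯; E is degree 2, and the triad built there (E-G-B) is minor, so it is ii.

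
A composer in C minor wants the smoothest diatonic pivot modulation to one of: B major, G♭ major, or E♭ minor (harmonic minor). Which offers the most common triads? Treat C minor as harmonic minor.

E♭ minor

Triads of C minor (harmonic minor): Cm (i), Ddim (ii°), E♭aug (III+), Fm (iv), G (V), A♭ (VI), Bdim (vii°).
B major shares 0: none.
G♭ major shares 0: none.
E♭ minor (harmonic minor) shares 1: Ddim.
The most common triads (1) are shared with E♭ minor.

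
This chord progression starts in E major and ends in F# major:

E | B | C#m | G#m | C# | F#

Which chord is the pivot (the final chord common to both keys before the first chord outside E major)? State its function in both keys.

Chords diatonic to E major: E, F#m, G#m, A, B, C#m, D#dim.
Reading the progression, the first chord not in that set is C#, so the modulation leaves E major there.
The chord immediately before C# is G#m, which is diatonic to both keys: iii in E major and ii in F# major.

G#m — iii in E major, ii in F# major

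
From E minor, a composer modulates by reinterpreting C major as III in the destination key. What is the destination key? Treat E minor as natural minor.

A minor

The numeral III denotes a major triad on scale degree 3. With C on degree 3, the tonic of the new key is A.
Degree 3 carries a major triad in natural-minor keys, so the destination is A minor.
Check: the diatonic triads of A minor (natural minor) are Am (i), Bdim (ii°), C (III), Dm (iv), Em (v), F (VI), G (VII) — C major is indeed III.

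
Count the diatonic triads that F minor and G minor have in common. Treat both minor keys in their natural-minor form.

2

Diatonic triads of F minor (natural minor): F minor (i), G diminished (ii°), A♭ major (III), B♭ minor (iv), C minor (v), D♭ major (VI), E♭ major (VII).
Diatonic triads of G minor (natural minor): G minor (i), A diminished (ii°), B♭ major (III), C minor (iv), D minor (v), E♭ major (VI), F major (VII).
Matching root and quality in both lists: C minor, E♭ major.
That gives 2 common triads.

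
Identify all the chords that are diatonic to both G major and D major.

Triads in G major: G (I), Am (ii), Bm (iii), C (IV), D (V), Em (vi), F♯dim (vii°).
Triads in D major: D (I), Em (ii), F♯m (iii), G (IV), A (V), Bm (vi), C♯dim (vii°).
Shared triads with their functions: G (I in G major, IV in D major); Bm (iii in G major, vi in D major); D (V in G major, I in D major); Em (vi in G major, ii in D major).

G, Bm, D, Em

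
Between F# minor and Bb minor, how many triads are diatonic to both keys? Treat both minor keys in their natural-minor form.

0

Diatonic triads of F# minor (natural minor): F# minor (i), G# diminished (ii°), A major (III), B minor (iv), C# minor (v), D major (VI), E major (VII).
Diatonic triads of Bb minor (natural minor): Bb minor (i), C diminished (ii°), Db major (III), Eb minor (iv), F minor (v), Gb major (VI), Ab major (VII).
No triad has the same root and quality in both keys.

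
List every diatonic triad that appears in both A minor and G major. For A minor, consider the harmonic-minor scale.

Am

Triads in A minor (harmonic minor): A minor (i), B diminished (ii°), C augmented (III+), D minor (iv), E major (V), F major (VI), G# diminished (vii°).
Triads in G major: G major (I), A minor (ii), B minor (iii), C major (IV), D major (V), E minor (vi), F# diminished (vii°).
Shared triads with their functions: A minor (i in A minor, ii in G major).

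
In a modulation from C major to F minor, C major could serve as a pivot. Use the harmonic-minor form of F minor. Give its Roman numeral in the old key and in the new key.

The scale of C major is C D E F G A B; C is degree 1, and the triad built there (C-E-G) is major, so it is I.
The scale of F minor (harmonic minor) is F G A♭ B♭ C D♭ E; C is degree 5, and the triad built there (C-E-G) is major, so it is V.

I in C major; V in F minor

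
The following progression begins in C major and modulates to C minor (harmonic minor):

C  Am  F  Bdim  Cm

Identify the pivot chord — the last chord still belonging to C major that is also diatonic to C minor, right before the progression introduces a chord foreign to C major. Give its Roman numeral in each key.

Chords diatonic to C major: C, Dm, Em, F, G, Am, Bdim.
Reading the progression, the first chord not in that set is Cm, so the modulation leaves C major there.
The chord immediately before Cm is Bdim, which is diatonic to both keys: vii° in C major and vii° in C minor.

Bdim — vii° in C major, vii° in C minor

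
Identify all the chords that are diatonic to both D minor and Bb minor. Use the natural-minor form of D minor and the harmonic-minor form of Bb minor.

Triads in D minor (natural minor): Dm (i), Edim (ii°), F (III), Gm (iv), Am (v), Bb (VI), C (VII).
Triads in Bb minor (harmonic minor): Bbm (i), Cdim (ii°), Dbaug (III+), Ebm (iv), F (V), Gb (VI), Adim (vii°).
Shared triads with their functions: F (III in D minor, V in Bb minor).

F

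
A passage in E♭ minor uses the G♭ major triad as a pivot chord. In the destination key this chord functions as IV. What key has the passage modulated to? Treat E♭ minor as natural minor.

D♭ major

The numeral IV denotes a major triad on scale degree 4. With G♭ on degree 4, the tonic of the new key is D♭.
Degree 4 carries a major triad in major keys, so the destination is D♭ major.
Check: the diatonic triads of D♭ major are D♭ (I), E♭m (ii), Fm (iii), G♭ (IV), A♭ (V), B♭m (vi), Cdim (vii°) — G♭ major is indeed IV.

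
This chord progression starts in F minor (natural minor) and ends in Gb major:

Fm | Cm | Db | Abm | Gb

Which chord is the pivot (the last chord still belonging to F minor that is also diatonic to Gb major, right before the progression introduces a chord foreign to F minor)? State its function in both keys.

Chords diatonic to F minor: Fm, Gdim, Ab, Bbm, Cm, Db, Eb.
Reading the progression, the first chord not in that set is Abm, so the modulation leaves F minor there.
The chord immediately before Abm is Db, which is diatonic to both keys: VI in F minor and V in Gb major.

Db — VI in F minor, V in Gb major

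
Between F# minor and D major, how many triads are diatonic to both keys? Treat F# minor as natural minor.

Diatonic triads of F# minor (natural minor): F#m (i), G#dim (ii°), A (III), Bm (iv), C#m (v), D (VI), E (VII).
Diatonic triads of D major: D (I), Em (ii), F#m (iii), G (IV), A (V), Bm (vi), C#dim (vii°).
Matching root and quality in both lists: F#m, A, Bm, D.
That gives 4 common triads.

4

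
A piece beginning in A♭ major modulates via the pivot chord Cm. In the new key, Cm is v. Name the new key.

The numeral v denotes a minor triad on scale degree 5. With C on degree 5, the tonic of the new key is F.
Degree 5 carries a minor triad in natural-minor keys, so the destination is F minor.
Check: the diatonic triads of F minor (natural minor) are Fm (i), Gdim (ii°), A♭ (III), B♭m (iv), Cm (v), D♭ (VI), E♭ (VII) — Cm is indeed v.

F minor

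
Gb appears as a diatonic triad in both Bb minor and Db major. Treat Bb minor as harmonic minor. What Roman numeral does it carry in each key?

The scale of Bb minor (harmonic minor) is Bb C Db Eb F Gb A; Gb is degree 6, and the triad built there (Gb-Bb-Db) is major, so it is VI.
The scale of Db major is Db Eb F Gb Ab Bb C; Gb is degree 4, and the triad built there (Gb-Bb-Db) is major, so it is IV.

VI in Bb minor; IV in Db major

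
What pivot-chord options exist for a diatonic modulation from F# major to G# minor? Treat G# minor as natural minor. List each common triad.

Triads in F# major: F# (I), G#m (ii), A#m (iii), B (IV), C# (V), D#m (vi), E#dim (vii°).
Triads in G# minor (natural minor): G#m (i), A#dim (ii°), B (III), C#m (iv), D#m (v), E (VI), F# (VII).
Shared triads with their functions: F# (I in F# major, VII in G# minor); G#m (ii in F# major, i in G# minor); B (IV in F# major, III in G# minor); D#m (vi in F# major, v in G# minor).

F#, G#m, B, D#m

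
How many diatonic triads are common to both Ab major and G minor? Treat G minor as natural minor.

Diatonic triads of Ab major: Ab major (I), Bb minor (ii), C minor (iii), Db major (IV), Eb major (V), F minor (vi), G diminished (vii°).
Diatonic triads of G minor (natural minor): G minor (i), A diminished (ii°), Bb major (III), C minor (iv), D minor (v), Eb major (VI), F major (VII).
Matching root and quality in both lists: C minor, Eb major.
That gives 2 common triads.

2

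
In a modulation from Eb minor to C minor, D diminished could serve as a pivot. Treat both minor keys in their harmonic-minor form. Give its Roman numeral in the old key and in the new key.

vii° in Eb minor; ii° in C minor

The scale of Eb minor (harmonic minor) is Eb F Gb Ab Bb Cb D; D is degree 7, and the triad built there (D-F-Ab) is diminished, so it is vii°.
The scale of C minor (harmonic minor) is C D Eb F G Ab B; D is degree 2, and the triad built there (D-F-Ab) is diminished, so it is ii°.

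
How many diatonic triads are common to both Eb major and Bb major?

4

Diatonic triads of Eb major: Eb major (I), F minor (ii), G minor (iii), Ab major (IV), Bb major (V), C minor (vi), D diminished (vii°).
Diatonic triads of Bb major: Bb major (I), C minor (ii), D minor (iii), Eb major (IV), F major (V), G minor (vi), A diminished (vii°).
Matching root and quality in both lists: Eb major, G minor, Bb major, C minor.
That gives 4 common triads.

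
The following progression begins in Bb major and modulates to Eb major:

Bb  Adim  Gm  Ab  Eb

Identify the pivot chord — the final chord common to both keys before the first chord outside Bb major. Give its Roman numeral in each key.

Gm — vi in Bb major, iii in Eb major

Chords diatonic to Bb major: Bb, Cm, Dm, Eb, F, Gm, Adim.
Reading the progression, the first chord not in that set is Ab, so the modulation leaves Bb major there.
The chord immediately before Ab is Gm, which is diatonic to both keys: vi in Bb major and iii in Eb major.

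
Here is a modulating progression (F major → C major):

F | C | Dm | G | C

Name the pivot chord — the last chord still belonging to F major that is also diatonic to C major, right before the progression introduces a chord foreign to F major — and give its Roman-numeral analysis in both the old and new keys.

Dm — vi in F major, ii in C major

Chords diatonic to F major: F, Gm, Am, Bb, C, Dm, Edim.
Reading the progression, the first chord not in that set is G, so the modulation leaves F major there.
The chord immediately before G is Dm, which is diatonic to both keys: vi in F major and ii in C major.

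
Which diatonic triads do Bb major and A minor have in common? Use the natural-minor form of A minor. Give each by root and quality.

Dm, F

Triads in Bb major: Bb major (I), C minor (ii), D minor (iii), Eb major (IV), F major (V), G minor (vi), A diminished (vii°).
Triads in A minor (natural minor): A minor (i), B diminished (ii°), C major (III), D minor (iv), E minor (v), F major (VI), G major (VII).
Shared triads with their functions: D minor (iii in Bb major, iv in A minor); F major (V in Bb major, VI in A minor).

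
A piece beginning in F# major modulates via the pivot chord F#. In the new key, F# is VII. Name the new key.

G# minor

The numeral VII denotes a major triad on scale degree 7. With F# on degree 7, the tonic of the new key is G#.
Degree 7 carries a major triad in natural-minor keys, so the destination is G# minor.
Check: the diatonic triads of G# minor (natural minor) are G#m (i), A#dim (ii°), B (III), C#m (iv), D#m (v), E (VI), F# (VII) — F# is indeed VII.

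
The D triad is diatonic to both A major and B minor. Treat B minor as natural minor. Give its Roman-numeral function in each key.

IV in A major; III in B minor

The scale of A major is A B C# D E F# G#; D is degree 4, and the triad built there (D-F#-A) is major, so it is IV.
The scale of B minor (natural minor) is B C# D E F# G A; D is degree 3, and the triad built there (D-F#-A) is major, so it is III.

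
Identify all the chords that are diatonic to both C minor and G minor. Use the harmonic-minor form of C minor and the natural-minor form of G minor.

Triads in C minor (harmonic minor): C minor (i), D diminished (ii°), E♭ augmented (III+), F minor (iv), G major (V), A♭ major (VI), B diminished (vii°).
Triads in G minor (natural minor): G minor (i), A diminished (ii°), B♭ major (III), C minor (iv), D minor (v), E♭ major (VI), F major (VII).
Shared triads with their functions: C minor (i in C minor, iv in G minor).

Cm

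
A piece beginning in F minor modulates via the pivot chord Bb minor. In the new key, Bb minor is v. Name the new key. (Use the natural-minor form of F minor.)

The numeral v denotes a minor triad on scale degree 5. With Bb on degree 5, the tonic of the new key is Eb.
Degree 5 carries a minor triad in natural-minor keys, so the destination is Eb minor.
Check: the diatonic triads of Eb minor (natural minor) are Ebm (i), Fdim (ii°), Gb (III), Abm (iv), Bbm (v), Cb (VI), Db (VII) — Bb minor is indeed v.

Eb minor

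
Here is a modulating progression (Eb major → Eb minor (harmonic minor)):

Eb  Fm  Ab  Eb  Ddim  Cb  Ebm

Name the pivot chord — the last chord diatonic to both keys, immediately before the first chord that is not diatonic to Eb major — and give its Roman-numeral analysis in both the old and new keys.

Chords diatonic to Eb major: Eb, Fm, Gm, Ab, Bb, Cm, Ddim.
Reading the progression, the first chord not in that set is Cb, so the modulation leaves Eb major there.
The chord immediately before Cb is Ddim, which is diatonic to both keys: vii° in Eb major and vii° in Eb minor.

Ddim — vii° in Eb major, vii° in Eb minor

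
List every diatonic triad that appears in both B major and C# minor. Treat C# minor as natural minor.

Triads in B major: B (I), C#m (ii), D#m (iii), E (IV), F# (V), G#m (vi), A#dim (vii°).
Triads in C# minor (natural minor): C#m (i), D#dim (ii°), E (III), F#m (iv), G#m (v), A (VI), B (VII).
Shared triads with their functions: B (I in B major, VII in C# minor); C#m (ii in B major, i in C# minor); E (IV in B major, III in C# minor); G#m (vi in B major, v in C# minor).

B, C#m, E, G#m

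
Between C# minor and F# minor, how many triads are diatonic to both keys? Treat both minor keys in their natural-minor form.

4

Diatonic triads of C# minor (natural minor): C#m (i), D#dim (ii°), E (III), F#m (iv), G#m (v), A (VI), B (VII).
Diatonic triads of F# minor (natural minor): F#m (i), G#dim (ii°), A (III), Bm (iv), C#m (v), D (VI), E (VII).
Matching root and quality in both lists: C#m, E, F#m, A.
That gives 4 common triads.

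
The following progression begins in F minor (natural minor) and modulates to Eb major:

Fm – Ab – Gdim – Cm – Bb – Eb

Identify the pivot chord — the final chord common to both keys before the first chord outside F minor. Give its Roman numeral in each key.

Cm — v in F minor, vi in Eb major

Chords diatonic to F minor: Fm, Gdim, Ab, Bbm, Cm, Db, Eb.
Reading the progression, the first chord not in that set is Bb, so the modulation leaves F minor there.
The chord immediately before Bb is Cm, which is diatonic to both keys: v in F minor and vi in Eb major.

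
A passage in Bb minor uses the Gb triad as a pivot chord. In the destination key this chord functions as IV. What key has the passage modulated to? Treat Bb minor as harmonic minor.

Db major

The numeral IV denotes a major triad on scale degree 4. With Gb on degree 4, the tonic of the new key is Db.
Degree 4 carries a major triad in major keys, so the destination is Db major.
Check: the diatonic triads of Db major are Db (I), Ebm (ii), Fm (iii), Gb (IV), Ab (V), Bbm (vi), Cdim (vii°) — Gb is indeed IV.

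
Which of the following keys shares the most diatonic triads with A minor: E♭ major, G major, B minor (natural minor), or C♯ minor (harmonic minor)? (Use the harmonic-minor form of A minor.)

Triads of A minor (harmonic minor): A minor (i), B diminished (ii°), C augmented (III+), D minor (iv), E major (V), F major (VI), G♯ diminished (vii°).
E♭ major shares 0: none.
G major shares 1: Am.
B minor (natural minor) shares 0: none.
C♯ minor (harmonic minor) shares 0: none.
The most common triads (1) are shared with G major.

G major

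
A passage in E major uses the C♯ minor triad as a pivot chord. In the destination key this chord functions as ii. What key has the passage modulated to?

The numeral ii denotes a minor triad on scale degree 2. With C♯ on degree 2, the tonic of the new key is B.
Degree 2 carries a minor triad in major keys, so the destination is B major.
Check: the diatonic triads of B major are B (I), C♯m (ii), D♯m (iii), E (IV), F♯ (V), G♯m (vi), A♯dim (vii°) — C♯ minor is indeed ii.

B major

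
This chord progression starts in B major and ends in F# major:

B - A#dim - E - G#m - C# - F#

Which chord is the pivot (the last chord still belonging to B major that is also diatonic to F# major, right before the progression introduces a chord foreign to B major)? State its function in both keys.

Chords diatonic to B major: B, C#m, D#m, E, F#, G#m, A#dim.
Reading the progression, the first chord not in that set is C#, so the modulation leaves B major there.
The chord immediately before C# is G#m, which is diatonic to both keys: vi in B major and ii in F# major.

G#m — vi in B major, ii in F# major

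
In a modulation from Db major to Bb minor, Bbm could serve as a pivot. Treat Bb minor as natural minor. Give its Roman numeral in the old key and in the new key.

The scale of Db major is Db Eb F Gb Ab Bb C; Bb is degree 6, and the triad built there (Bb-Db-F) is minor, so it is vi.
The scale of Bb minor (natural minor) is Bb C Db Eb F Gb Ab; Bb is degree 1, and the triad built there (Bb-Db-F) is minor, so it is i.

vi in Db major; i in Bb minor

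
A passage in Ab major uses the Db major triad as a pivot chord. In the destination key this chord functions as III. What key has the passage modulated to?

The numeral III denotes a major triad on scale degree 3. With Db on degree 3, the tonic of the new key is Bb.
Degree 3 carries a major triad in natural-minor keys, so the destination is Bb minor.
Check: the diatonic triads of Bb minor (natural minor) are Bbm (i), Cdim (ii°), Db (III), Ebm (iv), Fm (v), Gb (VI), Ab (VII) — Db major is indeed III.

Bb minor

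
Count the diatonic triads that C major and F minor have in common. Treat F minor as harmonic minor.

Diatonic triads of C major: C (I), Dm (ii), Em (iii), F (IV), G (V), Am (vi), Bdim (vii°).
Diatonic triads of F minor (harmonic minor): Fm (i), Gdim (ii°), Abaug (III+), Bbm (iv), C (V), Db (VI), Edim (vii°).
Matching root and quality in both lists: C.
That gives 1 common triad.

1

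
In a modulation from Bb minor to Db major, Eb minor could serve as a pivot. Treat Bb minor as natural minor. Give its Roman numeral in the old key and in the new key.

The scale of Bb minor (natural minor) is Bb C Db Eb F Gb Ab; Eb is degree 4, and the triad built there (Eb-Gb-Bb) is minor, so it is iv.
The scale of Db major is Db Eb F Gb Ab Bb C; Eb is degree 2, and the triad built there (Eb-Gb-Bb) is minor, so it is ii.

iv in Bb minor; ii in Db major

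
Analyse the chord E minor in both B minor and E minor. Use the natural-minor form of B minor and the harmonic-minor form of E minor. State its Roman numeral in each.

The scale of B minor (natural minor) is B C# D E F# G A; E is degree 4, and the triad built there (E-G-B) is minor, so it is iv.
The scale of E minor (harmonic minor) is E F# G A B C D#; E is degree 1, and the triad built there (E-G-B) is minor, so it is i.

iv in B minor; i in E minor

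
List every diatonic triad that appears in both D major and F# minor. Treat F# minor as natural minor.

D, F#m, A, Bm

Triads in D major: D (I), Em (ii), F#m (iii), G (IV), A (V), Bm (vi), C#dim (vii°).
Triads in F# minor (natural minor): F#m (i), G#dim (ii°), A (III), Bm (iv), C#m (v), D (VI), E (VII).
Shared triads with their functions: D (I in D major, VI in F# minor); F#m (iii in D major, i in F# minor); A (V in D major, III in F# minor); Bm (vi in D major, iv in F# minor).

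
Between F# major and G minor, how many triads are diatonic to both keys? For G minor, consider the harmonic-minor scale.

0

Diatonic triads of F# major: F# major (I), G# minor (ii), A# minor (iii), B major (IV), C# major (V), D# minor (vi), E# diminished (vii°).
Diatonic triads of G minor (harmonic minor): G minor (i), A diminished (ii°), Bb augmented (III+), C minor (iv), D major (V), Eb major (VI), F# diminished (vii°).
No triad has the same root and quality in both keys.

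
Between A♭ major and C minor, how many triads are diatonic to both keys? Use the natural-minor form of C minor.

Diatonic triads of A♭ major: A♭ major (I), B♭ minor (ii), C minor (iii), D♭ major (IV), E♭ major (V), F minor (vi), G diminished (vii°).
Diatonic triads of C minor (natural minor): C minor (i), D diminished (ii°), E♭ major (III), F minor (iv), G minor (v), A♭ major (VI), B♭ major (VII).
Matching root and quality in both lists: A♭ major, C minor, E♭ major, F minor.
That gives 4 common triads.

4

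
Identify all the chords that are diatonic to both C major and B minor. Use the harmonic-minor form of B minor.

Em, G

Triads in C major: C major (I), D minor (ii), E minor (iii), F major (IV), G major (V), A minor (vi), B diminished (vii°).
Triads in B minor (harmonic minor): B minor (i), C# diminished (ii°), D augmented (III+), E minor (iv), F# major (V), G major (VI), A# diminished (vii°).
Shared triads with their functions: E minor (iii in C major, iv in B minor); G major (V in C major, VI in B minor).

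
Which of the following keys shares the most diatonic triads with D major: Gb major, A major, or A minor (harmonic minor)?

A major

Triads of D major: D (I), Em (ii), F#m (iii), G (IV), A (V), Bm (vi), C#dim (vii°).
Gb major shares 0: none.
A major shares 4: D, F#m, A, Bm.
A minor (harmonic minor) shares 0: none.
The most common triads (4) are shared with A major.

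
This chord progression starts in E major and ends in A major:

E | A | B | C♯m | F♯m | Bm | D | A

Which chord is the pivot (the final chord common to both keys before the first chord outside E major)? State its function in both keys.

Chords diatonic to E major: E, F♯m, G♯m, A, B, C♯m, D♯dim.
Reading the progression, the first chord not in that set is Bm, so the modulation leaves E major there.
The chord immediately before Bm is F♯m, which is diatonic to both keys: ii in E major and vi in A major.

F♯m — ii in E major, vi in A major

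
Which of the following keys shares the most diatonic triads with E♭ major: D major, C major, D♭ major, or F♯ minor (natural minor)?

Triads of E♭ major: E♭ major (I), F minor (ii), G minor (iii), A♭ major (IV), B♭ major (V), C minor (vi), D diminished (vii°).
D major shares 0: none.
C major shares 0: none.
D♭ major shares 2: Fm, A♭.
F♯ minor (natural minor) shares 0: none.
The most common triads (2) are shared with D♭ major.

D♭ major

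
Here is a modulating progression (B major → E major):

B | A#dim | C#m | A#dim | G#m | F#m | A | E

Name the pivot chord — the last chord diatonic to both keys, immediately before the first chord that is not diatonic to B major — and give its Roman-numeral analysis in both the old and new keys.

Chords diatonic to B major: B, C#m, D#m, E, F#, G#m, A#dim.
Reading the progression, the first chord not in that set is F#m, so the modulation leaves B major there.
The chord immediately before F#m is G#m, which is diatonic to both keys: vi in B major and iii in E major.

G#m — vi in B major, iii in E major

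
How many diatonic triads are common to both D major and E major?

2

Diatonic triads of D major: D (I), Em (ii), F♯m (iii), G (IV), A (V), Bm (vi), C♯dim (vii°).
Diatonic triads of E major: E (I), F♯m (ii), G♯m (iii), A (IV), B (V), C♯m (vi), D♯dim (vii°).
Matching root and quality in both lists: F♯m, A.
That gives 2 common triads.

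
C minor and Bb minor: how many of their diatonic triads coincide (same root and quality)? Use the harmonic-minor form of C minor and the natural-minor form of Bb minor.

Diatonic triads of C minor (harmonic minor): Cm (i), Ddim (ii°), Ebaug (III+), Fm (iv), G (V), Ab (VI), Bdim (vii°).
Diatonic triads of Bb minor (natural minor): Bbm (i), Cdim (ii°), Db (III), Ebm (iv), Fm (v), Gb (VI), Ab (VII).
Matching root and quality in both lists: Fm, Ab.
That gives 2 common triads.

2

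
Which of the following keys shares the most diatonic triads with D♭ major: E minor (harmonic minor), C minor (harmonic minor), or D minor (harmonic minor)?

C minor

Triads of D♭ major: D♭ (I), E♭m (ii), Fm (iii), G♭ (IV), A♭ (V), B♭m (vi), Cdim (vii°).
E minor (harmonic minor) shares 0: none.
C minor (harmonic minor) shares 2: Fm, A♭.
D minor (harmonic minor) shares 0: none.
The most common triads (2) are shared with C minor.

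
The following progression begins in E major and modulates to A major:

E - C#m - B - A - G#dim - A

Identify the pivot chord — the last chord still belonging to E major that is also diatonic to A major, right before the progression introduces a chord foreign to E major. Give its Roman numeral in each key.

Chords diatonic to E major: E, F#m, G#m, A, B, C#m, D#dim.
Reading the progression, the first chord not in that set is G#dim, so the modulation leaves E major there.
The chord immediately before G#dim is A, which is diatonic to both keys: IV in E major and I in A major.

A — IV in E major, I in A major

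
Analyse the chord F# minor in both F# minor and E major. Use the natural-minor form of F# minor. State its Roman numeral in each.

i in F# minor; ii in E major

The scale of F# minor (natural minor) is F# G# A B C# D E; F# is degree 1, and the triad built there (F#-A-C#) is minor, so it is i.
The scale of E major is E F# G# A B C# D#; F# is degree 2, and the triad built there (F#-A-C#) is minor, so it is ii.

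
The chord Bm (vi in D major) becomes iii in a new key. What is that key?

The numeral iii denotes a minor triad on scale degree 3. With B on degree 3, the tonic of the new key is G.
Degree 3 carries a minor triad in major keys, so the destination is G major.
Check: the diatonic triads of G major are G (I), Am (ii), Bm (iii), C (IV), D (V), Em (vi), F#dim (vii°) — Bm is indeed iii.

G major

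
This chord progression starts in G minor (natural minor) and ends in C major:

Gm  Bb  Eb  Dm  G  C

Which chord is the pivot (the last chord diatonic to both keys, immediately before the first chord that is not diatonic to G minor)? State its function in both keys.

Dm — v in G minor, ii in C major

Chords diatonic to G minor: Gm, Adim, Bb, Cm, Dm, Eb, F.
Reading the progression, the first chord not in that set is G, so the modulation leaves G minor there.
The chord immediately before G is Dm, which is diatonic to both keys: v in G minor and ii in C major.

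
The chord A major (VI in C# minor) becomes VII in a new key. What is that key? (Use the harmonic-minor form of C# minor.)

B minor

The numeral VII denotes a major triad on scale degree 7. With A on degree 7, the tonic of the new key is B.
Degree 7 carries a major triad in natural-minor keys, so the destination is B minor.
Check: the diatonic triads of B minor (natural minor) are Bm (i), C#dim (ii°), D (III), Em (iv), F#m (v), G (VI), A (VII) — A major is indeed VII.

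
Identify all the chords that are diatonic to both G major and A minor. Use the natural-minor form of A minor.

G, Am, C, Em

Triads in G major: G major (I), A minor (ii), B minor (iii), C major (IV), D major (V), E minor (vi), F# diminished (vii°).
Triads in A minor (natural minor): A minor (i), B diminished (ii°), C major (III), D minor (iv), E minor (v), F major (VI), G major (VII).
Shared triads with their functions: G major (I in G major, VII in A minor); A minor (ii in G major, i in A minor); C major (IV in G major, III in A minor); E minor (vi in G major, v in A minor).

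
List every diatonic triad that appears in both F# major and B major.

F#, G#m, B, D#m

Triads in F# major: F# (I), G#m (ii), A#m (iii), B (IV), C# (V), D#m (vi), E#dim (vii°).
Triads in B major: B (I), C#m (ii), D#m (iii), E (IV), F# (V), G#m (vi), A#dim (vii°).
Shared triads with their functions: F# (I in F# major, V in B major); G#m (ii in F# major, vi in B major); B (IV in F# major, I in B major); D#m (vi in F# major, iii in B major).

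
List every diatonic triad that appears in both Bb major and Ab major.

Cm, Eb

Triads in Bb major: Bb major (I), C minor (ii), D minor (iii), Eb major (IV), F major (V), G minor (vi), A diminished (vii°).
Triads in Ab major: Ab major (I), Bb minor (ii), C minor (iii), Db major (IV), Eb major (V), F minor (vi), G diminished (vii°).
Shared triads with their functions: C minor (ii in Bb major, iii in Ab major); Eb major (IV in Bb major, V in Ab major).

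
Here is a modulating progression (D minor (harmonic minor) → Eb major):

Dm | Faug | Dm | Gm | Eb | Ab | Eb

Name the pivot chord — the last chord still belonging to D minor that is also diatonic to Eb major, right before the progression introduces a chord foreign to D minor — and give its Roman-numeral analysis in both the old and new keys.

Gm — iv in D minor, iii in Eb major

Chords diatonic to D minor: Dm, Edim, Faug, Gm, A, Bb, C#dim.
Reading the progression, the first chord not in that set is Eb, so the modulation leaves D minor there.
The chord immediately before Eb is Gm, which is diatonic to both keys: iv in D minor and iii in Eb major.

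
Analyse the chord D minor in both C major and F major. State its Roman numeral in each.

ii in C major; vi in F major

The scale of C major is C D E F G A B; D is degree 2, and the triad built there (D-F-A) is minor, so it is ii.
The scale of F major is F G A Bb C D E; D is degree 6, and the triad built there (D-F-A) is minor, so it is vi.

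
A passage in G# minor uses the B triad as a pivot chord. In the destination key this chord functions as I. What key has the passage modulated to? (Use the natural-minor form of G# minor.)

The numeral I denotes a major triad on scale degree 1. With B on degree 1, the tonic of the new key is B.
Degree 1 carries a major triad in major keys, so the destination is B major.
Check: the diatonic triads of B major are B (I), C#m (ii), D#m (iii), E (IV), F# (V), G#m (vi), A#dim (vii°) — B is indeed I.

B major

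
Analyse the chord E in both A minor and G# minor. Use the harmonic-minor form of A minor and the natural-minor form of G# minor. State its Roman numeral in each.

V in A minor; VI in G# minor

The scale of A minor (harmonic minor) is A B C D E F G#; E is degree 5, and the triad built there (E-G#-B) is major, so it is V.
The scale of G# minor (natural minor) is G# A# B C# D# E F#; E is degree 6, and the triad built there (E-G#-B) is major, so it is VI.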